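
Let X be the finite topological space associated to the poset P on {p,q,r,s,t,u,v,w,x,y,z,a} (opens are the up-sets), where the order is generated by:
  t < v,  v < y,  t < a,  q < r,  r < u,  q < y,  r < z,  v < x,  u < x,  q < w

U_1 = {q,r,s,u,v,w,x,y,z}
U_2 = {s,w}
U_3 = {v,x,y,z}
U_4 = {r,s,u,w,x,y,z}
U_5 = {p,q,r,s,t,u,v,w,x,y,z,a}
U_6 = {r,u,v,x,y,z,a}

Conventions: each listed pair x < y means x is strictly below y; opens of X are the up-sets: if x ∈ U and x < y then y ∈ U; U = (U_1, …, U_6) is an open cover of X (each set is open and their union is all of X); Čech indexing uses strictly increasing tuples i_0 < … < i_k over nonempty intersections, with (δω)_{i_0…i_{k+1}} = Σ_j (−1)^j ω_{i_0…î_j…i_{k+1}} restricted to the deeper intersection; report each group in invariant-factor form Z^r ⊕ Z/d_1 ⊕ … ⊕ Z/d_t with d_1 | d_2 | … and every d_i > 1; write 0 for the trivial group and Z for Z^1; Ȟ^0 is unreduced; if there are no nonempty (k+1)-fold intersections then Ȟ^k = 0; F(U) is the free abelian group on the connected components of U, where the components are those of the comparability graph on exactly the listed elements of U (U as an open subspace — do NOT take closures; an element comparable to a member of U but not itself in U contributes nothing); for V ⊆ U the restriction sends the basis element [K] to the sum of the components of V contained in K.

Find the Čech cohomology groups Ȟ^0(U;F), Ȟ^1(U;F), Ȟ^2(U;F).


nerve of the cover:
  U12={s,w} U13={v,x,y,z} U14={r,s,u,w,x,y,z} U15={q,r,s,u,v,w,x,y,z} U16={r,u,v,x,y,z} U24={s,w} U25={s,w} U34={x,y,z} U35={v,x,y,z} U36={v,x,y,z} U45={r,s,u,w,x,y,z} U46={r,u,x,y,z} U56={r,u,v,x,y,z,a}
  U124={s,w} U125={s,w} U134={x,y,z} U135={v,x,y,z} U136={v,x,y,z} U145={r,s,u,w,x,y,z} U146={r,u,x,y,z} U156={r,u,v,x,y,z} U245={s,w} U345={x,y,z} U346={x,y,z} U356={v,x,y,z} U456={r,u,x,y,z}
  U1245={s,w} U1345={x,y,z} U1346={x,y,z} U1356={v,x,y,z} U1456={r,u,x,y,z} U3456={x,y,z}
  U13456={x,y,z}
components per intersection:
  U1: {q,r,u,v,w,x,y,z} {s}
  U2: {s} {w}
  U3: {v,x,y} {z}
  U4: {r,u,x,z} {s} {w} {y}
  U5: {p} {q,r,t,u,v,w,x,y,z,a} {s}
  U6: {r,u,v,x,y,z} {a}
  U12: {s} {w}
  U13: {v,x,y} {z}
  U14: {r,u,x,z} {s} {w} {y}
  U15: {q,r,u,v,w,x,y,z} {s}
  U16: {r,u,v,x,y,z}
  U24: {s} {w}
  U25: {s} {w}
  U34: {x} {y} {z}
  U35: {v,x,y} {z}
  U36: {v,x,y} {z}
  U45: {r,u,x,z} {s} {w} {y}
  U46: {r,u,x,z} {y}
  U56: {r,u,v,x,y,z} {a}
  U124: {s} {w}
  U125: {s} {w}
  U134: {x} {y} {z}
  U135: {v,x,y} {z}
  U136: {v,x,y} {z}
  U145: {r,u,x,z} {s} {w} {y}
  U146: {r,u,x,z} {y}
  U156: {r,u,v,x,y,z}
  U245: {s} {w}
  U345: {x} {y} {z}
  U346: {x} {y} {z}
  U356: {v,x,y} {z}
  U456: {r,u,x,z} {y}
  U1245: {s} {w}
  U1345: {x} {y} {z}
  U1346: {x} {y} {z}
  U1356: {v,x,y} {z}
  U1456: {r,u,x,z} {y}
  U3456: {x} {y} {z}
  U13456: {x} {y} {z}
C dims 15,30,30,15; δ0: rk 12, SNF 1^12; δ1: rk 18, SNF 1^18; δ2: rk 12, SNF 1^12
Ȟ^0 = (15 − 12) − 0 = 3, so Ȟ^0 ≅ Z^3
Ȟ^1 = (30 − 18) − 12 = 0, so Ȟ^1 ≅ 0
Ȟ^2 = (30 − 12) − 18 = 0, so Ȟ^2 ≅ 0

Ȟ^0 ≅ Z^3; Ȟ^1 ≅ 0; Ȟ^2 ≅ 0


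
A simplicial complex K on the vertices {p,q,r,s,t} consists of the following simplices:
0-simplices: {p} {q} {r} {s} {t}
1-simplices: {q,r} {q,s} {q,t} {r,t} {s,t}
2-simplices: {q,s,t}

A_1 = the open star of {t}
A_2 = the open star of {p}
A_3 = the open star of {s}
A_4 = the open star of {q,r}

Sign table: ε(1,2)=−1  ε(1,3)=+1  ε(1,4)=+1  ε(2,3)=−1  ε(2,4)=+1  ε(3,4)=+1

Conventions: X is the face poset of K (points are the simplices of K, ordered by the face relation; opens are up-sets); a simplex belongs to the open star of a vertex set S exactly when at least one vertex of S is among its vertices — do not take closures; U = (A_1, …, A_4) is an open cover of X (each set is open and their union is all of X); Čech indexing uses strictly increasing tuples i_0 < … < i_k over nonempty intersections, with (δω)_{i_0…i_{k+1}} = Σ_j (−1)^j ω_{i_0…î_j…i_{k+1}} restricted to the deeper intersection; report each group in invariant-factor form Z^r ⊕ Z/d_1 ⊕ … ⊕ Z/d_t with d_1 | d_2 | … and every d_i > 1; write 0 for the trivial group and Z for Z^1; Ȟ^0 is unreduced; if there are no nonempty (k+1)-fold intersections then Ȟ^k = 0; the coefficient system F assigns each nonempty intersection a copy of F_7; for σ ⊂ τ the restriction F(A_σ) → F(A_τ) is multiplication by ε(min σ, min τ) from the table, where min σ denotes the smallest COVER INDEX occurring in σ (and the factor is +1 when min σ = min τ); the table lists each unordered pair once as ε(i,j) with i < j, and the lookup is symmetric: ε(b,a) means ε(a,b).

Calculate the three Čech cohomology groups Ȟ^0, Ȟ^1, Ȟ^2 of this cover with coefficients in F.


nonempty intersections:
  A1={{t},{q,t},{r,t},{s,t},{q,s,t}} A2={{p}} A3={{s},{q,s},{s,t},{q,s,t}} A4={{q},{r},{q,r},{q,s},{q,t},{r,t},{q,s,t}}
  A13={{s,t},{q,s,t}} A14={{q,t},{r,t},{q,s,t}} A34={{q,s},{q,s,t}}
  A134={{q,s,t}}
C dims 4,3,1; δ0: rk_F7 2; δ1: rk_F7 1
Ȟ^0: (4−2)−0=2 ⇒ Z/7 ⊕ Z/7
Ȟ^1: (3−1)−2=0 ⇒ 0
Ȟ^2: (1−0)−1=0 ⇒ 0

Ȟ^0(U;F) ≅ Z/7 ⊕ Z/7, Ȟ^1(U;F) ≅ 0, Ȟ^2(U;F) ≅ 0


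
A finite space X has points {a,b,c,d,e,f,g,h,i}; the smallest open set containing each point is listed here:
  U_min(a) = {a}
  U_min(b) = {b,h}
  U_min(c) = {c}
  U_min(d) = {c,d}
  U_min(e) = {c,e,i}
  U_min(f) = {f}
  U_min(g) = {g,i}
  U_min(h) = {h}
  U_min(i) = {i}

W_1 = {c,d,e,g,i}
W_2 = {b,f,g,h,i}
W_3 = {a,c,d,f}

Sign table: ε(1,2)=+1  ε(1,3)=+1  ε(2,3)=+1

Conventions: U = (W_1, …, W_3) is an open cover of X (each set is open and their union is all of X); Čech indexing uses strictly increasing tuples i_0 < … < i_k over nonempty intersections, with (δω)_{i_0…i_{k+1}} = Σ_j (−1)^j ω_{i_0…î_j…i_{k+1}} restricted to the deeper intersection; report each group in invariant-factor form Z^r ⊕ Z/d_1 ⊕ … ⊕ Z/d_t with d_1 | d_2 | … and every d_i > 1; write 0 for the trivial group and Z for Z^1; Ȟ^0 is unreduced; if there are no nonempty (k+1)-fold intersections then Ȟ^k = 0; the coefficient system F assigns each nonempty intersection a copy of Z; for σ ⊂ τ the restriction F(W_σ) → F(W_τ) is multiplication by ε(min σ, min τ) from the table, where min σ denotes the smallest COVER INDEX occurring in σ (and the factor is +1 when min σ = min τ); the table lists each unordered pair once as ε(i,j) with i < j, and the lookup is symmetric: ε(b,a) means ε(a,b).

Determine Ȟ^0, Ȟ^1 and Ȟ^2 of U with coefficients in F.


Ȟ^0 = Z; Ȟ^1 = Z; Ȟ^2 = 0

cover nerve:
  W12={g,i} W13={c,d} W23={f}
C dims 3,3; δ0: rk 2, SNF 1^2
Ȟ^0: (3−2)−0=1 ⇒ Z
Ȟ^1: (3−0)−2=1 ⇒ Z
Ȟ^2: (0−0)−0=0 ⇒ 0


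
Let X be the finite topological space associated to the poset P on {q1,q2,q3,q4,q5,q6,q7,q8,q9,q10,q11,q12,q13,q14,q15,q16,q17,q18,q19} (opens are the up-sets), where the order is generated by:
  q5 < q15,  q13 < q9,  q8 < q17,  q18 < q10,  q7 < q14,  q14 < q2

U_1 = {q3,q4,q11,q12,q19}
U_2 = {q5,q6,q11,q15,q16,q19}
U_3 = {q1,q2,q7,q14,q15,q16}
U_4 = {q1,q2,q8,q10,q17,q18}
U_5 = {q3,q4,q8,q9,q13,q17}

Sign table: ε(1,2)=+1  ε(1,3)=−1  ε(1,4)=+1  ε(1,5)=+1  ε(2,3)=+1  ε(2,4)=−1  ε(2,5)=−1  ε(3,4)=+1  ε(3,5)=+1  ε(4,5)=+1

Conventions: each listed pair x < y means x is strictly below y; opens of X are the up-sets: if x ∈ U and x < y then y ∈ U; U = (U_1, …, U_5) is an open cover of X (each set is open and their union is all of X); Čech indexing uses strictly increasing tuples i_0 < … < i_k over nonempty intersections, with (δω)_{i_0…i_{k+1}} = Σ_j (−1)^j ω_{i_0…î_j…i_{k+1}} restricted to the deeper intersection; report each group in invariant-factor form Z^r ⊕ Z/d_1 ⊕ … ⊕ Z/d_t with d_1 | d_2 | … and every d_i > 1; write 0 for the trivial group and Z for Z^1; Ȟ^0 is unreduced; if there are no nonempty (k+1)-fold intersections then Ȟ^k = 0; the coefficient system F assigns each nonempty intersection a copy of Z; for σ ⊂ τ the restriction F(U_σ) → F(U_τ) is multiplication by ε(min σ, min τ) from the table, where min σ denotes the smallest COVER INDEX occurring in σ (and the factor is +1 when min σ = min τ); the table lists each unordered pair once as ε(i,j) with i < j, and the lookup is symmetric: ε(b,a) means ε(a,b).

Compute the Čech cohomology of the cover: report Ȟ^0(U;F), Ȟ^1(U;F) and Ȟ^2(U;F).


Ȟ^0 = Z, Ȟ^1 = Z, Ȟ^2 = 0

nonempty overlaps:
  U12={q11,q19} U15={q3,q4} U23={q15,q16} U34={q1,q2} U45={q8,q17}
C dims 5,5; δ0: rk 4, SNF 1^4
degree 0: 5−4−0 = 1 → Ȟ^0 ≅ Z
degree 1: 5−0−4 = 1 → Ȟ^1 ≅ Z
degree 2: 0−0−0 = 0 → Ȟ^2 ≅ 0


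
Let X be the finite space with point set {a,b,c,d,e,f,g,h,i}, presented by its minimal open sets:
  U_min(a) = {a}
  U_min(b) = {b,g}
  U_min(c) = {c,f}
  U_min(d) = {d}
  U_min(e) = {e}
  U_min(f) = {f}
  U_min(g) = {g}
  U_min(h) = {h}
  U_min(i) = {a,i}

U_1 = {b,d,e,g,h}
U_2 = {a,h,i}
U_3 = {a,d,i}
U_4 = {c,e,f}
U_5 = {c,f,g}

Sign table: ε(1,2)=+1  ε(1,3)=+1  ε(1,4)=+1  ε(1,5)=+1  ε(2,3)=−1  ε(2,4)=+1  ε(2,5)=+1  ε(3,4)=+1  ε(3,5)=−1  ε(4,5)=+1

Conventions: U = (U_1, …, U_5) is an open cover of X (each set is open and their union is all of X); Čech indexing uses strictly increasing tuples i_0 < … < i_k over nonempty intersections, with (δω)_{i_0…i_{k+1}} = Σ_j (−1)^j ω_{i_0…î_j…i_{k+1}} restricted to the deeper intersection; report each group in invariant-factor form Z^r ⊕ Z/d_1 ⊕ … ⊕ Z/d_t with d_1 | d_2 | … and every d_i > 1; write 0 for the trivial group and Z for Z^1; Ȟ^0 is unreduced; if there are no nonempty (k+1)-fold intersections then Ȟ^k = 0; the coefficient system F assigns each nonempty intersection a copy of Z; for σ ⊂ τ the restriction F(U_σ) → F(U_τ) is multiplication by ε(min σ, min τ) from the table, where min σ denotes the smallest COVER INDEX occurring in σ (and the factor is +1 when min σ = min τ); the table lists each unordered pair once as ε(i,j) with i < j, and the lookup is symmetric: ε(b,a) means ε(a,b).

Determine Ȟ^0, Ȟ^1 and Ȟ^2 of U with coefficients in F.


Ȟ^0 ≅ 0,  Ȟ^1 ≅ Z ⊕ Z/2,  Ȟ^2 ≅ 0

nerve simplices:
  U12={h} U13={d} U14={e} U15={g} U23={a,i} U45={c,f}
C dims 5,6; δ0: rk 5, SNF 1^4·2
degree 0: 5−5−0 = 0 → Ȟ^0 ≅ 0
degree 1: 6−0−5 = 1 plus torsion [2] → Ȟ^1 ≅ Z ⊕ Z/2
degree 2: 0−0−0 = 0 → Ȟ^2 ≅ 0


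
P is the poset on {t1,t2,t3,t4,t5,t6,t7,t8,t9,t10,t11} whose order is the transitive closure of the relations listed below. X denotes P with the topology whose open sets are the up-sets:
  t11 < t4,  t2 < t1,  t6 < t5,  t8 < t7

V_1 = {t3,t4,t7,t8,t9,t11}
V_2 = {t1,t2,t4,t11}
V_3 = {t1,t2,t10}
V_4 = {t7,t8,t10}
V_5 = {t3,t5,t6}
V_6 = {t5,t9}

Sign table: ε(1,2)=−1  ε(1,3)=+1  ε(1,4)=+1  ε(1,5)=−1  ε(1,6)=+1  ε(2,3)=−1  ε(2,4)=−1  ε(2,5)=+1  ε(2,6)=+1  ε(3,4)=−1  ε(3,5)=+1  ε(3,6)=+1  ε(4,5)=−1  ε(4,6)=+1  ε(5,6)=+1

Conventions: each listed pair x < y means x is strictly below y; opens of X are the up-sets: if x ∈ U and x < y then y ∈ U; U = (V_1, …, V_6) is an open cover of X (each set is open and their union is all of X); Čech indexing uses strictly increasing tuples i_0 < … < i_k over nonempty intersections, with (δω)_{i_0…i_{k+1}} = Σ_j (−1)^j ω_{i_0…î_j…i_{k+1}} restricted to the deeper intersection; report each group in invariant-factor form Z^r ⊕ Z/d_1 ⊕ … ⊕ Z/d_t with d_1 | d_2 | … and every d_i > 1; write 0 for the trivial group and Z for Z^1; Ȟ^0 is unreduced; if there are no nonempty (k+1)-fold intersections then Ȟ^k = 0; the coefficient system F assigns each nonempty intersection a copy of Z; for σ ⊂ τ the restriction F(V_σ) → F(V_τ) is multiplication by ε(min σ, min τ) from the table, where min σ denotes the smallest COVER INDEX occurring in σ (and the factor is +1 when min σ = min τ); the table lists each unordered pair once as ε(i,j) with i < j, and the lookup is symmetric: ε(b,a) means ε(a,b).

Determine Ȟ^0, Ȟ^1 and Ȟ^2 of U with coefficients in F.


nonempty intersections:
  V12={t4,t11} V14={t7,t8} V15={t3} V16={t9} V23={t1,t2} V34={t10} V56={t5}
C dims 6,7; δ0: rk 6, SNF 1^5·2
Ȟ^0: (6−6)−0=0 ⇒ 0
Ȟ^1: (7−0)−6=1 plus torsion [2] ⇒ Z ⊕ Z/2
Ȟ^2: (0−0)−0=0 ⇒ 0

Ȟ^0 = 0, Ȟ^1 = Z ⊕ Z/2 and Ȟ^2 = 0


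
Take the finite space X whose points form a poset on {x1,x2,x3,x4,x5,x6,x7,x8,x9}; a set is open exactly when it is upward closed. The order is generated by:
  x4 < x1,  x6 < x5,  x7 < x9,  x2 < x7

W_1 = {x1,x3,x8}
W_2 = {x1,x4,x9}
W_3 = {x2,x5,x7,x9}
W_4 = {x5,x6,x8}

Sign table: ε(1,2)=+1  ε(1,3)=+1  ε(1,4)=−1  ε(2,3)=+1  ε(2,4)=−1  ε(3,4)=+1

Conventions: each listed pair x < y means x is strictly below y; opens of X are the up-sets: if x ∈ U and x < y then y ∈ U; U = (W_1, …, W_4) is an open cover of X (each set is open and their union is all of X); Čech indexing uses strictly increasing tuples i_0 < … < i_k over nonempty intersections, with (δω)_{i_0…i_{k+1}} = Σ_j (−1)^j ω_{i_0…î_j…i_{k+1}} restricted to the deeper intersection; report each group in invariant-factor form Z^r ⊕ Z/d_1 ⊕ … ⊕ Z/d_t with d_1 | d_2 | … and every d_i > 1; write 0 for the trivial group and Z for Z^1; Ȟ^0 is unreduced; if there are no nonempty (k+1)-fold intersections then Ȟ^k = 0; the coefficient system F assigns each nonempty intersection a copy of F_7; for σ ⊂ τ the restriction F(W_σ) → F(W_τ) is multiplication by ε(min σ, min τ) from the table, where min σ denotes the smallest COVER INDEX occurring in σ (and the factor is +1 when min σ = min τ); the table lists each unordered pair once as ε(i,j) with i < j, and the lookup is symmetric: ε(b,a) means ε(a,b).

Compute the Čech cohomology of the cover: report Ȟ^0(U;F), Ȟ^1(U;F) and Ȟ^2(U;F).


Ȟ^0 = 0, Ȟ^1 = 0 and Ȟ^2 = 0

nerve simplices:
  W12={x1} W14={x8} W23={x9} W34={x5}
C dims 4,4; δ0: rk_F7 4
degree 0: 4−4−0 = 0 → Ȟ^0 ≅ 0
degree 1: 4−0−4 = 0 → Ȟ^1 ≅ 0
degree 2: 0−0−0 = 0 → Ȟ^2 ≅ 0


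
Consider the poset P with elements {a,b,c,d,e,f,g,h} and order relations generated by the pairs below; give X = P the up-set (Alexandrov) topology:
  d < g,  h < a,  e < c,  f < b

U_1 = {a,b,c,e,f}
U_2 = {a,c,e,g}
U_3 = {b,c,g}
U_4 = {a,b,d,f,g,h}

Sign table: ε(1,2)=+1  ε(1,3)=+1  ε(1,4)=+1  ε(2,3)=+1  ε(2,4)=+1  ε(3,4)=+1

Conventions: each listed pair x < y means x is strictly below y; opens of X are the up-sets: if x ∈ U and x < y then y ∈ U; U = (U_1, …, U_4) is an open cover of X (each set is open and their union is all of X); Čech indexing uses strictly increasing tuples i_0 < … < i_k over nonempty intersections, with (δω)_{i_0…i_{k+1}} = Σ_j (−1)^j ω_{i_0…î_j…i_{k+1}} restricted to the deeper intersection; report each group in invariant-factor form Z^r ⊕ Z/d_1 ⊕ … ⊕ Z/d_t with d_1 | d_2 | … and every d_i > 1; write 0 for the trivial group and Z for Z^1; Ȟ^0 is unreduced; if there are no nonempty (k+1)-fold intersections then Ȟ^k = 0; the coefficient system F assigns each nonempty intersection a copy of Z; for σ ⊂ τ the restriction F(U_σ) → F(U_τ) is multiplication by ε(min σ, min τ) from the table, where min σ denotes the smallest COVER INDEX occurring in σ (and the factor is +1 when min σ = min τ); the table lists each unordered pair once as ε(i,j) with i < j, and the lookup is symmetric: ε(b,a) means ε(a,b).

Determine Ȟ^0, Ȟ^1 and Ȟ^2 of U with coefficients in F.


Ȟ^0(U;F) ≅ Z,  Ȟ^1(U;F) ≅ 0,  Ȟ^2(U;F) ≅ Z

nonempty intersections:
  U12={a,c,e} U13={b,c} U14={a,b,f} U23={c,g} U24={a,g} U34={b,g}
  U123={c} U124={a} U134={b} U234={g}
C dims 4,6,4; δ0: rk 3, SNF 1^3; δ1: rk 3, SNF 1^3
Ȟ^0: (4−3)−0=1 ⇒ Z
Ȟ^1: (6−3)−3=0 ⇒ 0
Ȟ^2: (4−0)−3=1 ⇒ Z


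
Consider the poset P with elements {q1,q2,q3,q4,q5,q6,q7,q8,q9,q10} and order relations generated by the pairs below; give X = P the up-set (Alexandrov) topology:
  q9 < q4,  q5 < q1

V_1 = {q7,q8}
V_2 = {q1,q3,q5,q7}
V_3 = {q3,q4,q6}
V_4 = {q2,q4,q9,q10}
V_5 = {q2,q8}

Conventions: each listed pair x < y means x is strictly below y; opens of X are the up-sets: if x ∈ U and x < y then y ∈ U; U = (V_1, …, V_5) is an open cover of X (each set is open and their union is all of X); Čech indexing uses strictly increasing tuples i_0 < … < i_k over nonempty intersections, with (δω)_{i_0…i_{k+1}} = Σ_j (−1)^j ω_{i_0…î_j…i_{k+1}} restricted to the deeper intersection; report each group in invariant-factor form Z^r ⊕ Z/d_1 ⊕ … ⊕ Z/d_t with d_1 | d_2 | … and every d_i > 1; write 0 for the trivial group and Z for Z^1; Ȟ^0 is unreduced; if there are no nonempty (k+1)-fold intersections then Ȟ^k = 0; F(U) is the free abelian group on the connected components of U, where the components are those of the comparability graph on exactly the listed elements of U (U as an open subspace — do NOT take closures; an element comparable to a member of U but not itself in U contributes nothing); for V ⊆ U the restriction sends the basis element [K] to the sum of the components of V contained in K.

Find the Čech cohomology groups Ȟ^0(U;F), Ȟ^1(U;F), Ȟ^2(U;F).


Ȟ^0 = Z^8, Ȟ^1 = 0, Ȟ^2 = 0

nonempty overlaps:
  V12={q7} V15={q8} V23={q3} V34={q4} V45={q2}
components per intersection:
  V1: {q7} {q8}
  V2: {q1,q5} {q3} {q7}
  V3: {q3} {q4} {q6}
  V4: {q2} {q4,q9} {q10}
  V5: {q2} {q8}
  V12: {q7}
  V15: {q8}
  V23: {q3}
  V34: {q4}
  V45: {q2}
C dims 13,5; δ0: rk 5, SNF 1^5
degree 0: 13−5−0 = 8 → Ȟ^0 ≅ Z^8
degree 1: 5−0−5 = 0 → Ȟ^1 ≅ 0
degree 2: 0−0−0 = 0 → Ȟ^2 ≅ 0


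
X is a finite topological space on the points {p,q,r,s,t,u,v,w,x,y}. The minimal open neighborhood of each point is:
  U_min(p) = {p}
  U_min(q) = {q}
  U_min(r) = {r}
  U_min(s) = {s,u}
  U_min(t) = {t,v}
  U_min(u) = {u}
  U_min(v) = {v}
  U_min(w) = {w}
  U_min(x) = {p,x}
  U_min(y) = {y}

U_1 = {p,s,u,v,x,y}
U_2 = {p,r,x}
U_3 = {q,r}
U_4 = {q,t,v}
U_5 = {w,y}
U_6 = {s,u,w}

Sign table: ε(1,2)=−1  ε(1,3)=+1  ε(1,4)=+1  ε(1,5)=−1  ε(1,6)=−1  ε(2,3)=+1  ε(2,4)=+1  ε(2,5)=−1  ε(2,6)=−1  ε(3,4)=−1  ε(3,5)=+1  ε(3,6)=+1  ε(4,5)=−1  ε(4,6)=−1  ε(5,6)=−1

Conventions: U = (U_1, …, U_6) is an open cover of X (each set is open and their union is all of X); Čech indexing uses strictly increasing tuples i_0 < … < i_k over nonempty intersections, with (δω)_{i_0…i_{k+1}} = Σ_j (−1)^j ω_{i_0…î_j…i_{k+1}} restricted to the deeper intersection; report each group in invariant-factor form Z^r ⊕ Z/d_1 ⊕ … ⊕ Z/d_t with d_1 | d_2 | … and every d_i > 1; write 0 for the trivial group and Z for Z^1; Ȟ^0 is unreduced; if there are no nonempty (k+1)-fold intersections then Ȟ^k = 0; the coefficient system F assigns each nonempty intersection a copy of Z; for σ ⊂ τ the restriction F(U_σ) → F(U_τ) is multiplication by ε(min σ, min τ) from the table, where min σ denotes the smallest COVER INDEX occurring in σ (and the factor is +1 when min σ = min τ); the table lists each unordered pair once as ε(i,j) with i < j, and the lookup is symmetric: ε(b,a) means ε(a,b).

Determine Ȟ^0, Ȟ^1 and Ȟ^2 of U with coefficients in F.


Ȟ^0 = 0,  Ȟ^1 = Z ⊕ Z/2,  Ȟ^2 = 0

nonempty overlaps:
  U12={p,x} U14={v} U15={y} U16={s,u} U23={r} U34={q} U56={w}
C dims 6,7; δ0: rk 6, SNF 1^5·2
degree 0: 6−6−0 = 0 → Ȟ^0 ≅ 0
degree 1: 7−0−6 = 1 plus torsion [2] → Ȟ^1 ≅ Z ⊕ Z/2
degree 2: 0−0−0 = 0 → Ȟ^2 ≅ 0


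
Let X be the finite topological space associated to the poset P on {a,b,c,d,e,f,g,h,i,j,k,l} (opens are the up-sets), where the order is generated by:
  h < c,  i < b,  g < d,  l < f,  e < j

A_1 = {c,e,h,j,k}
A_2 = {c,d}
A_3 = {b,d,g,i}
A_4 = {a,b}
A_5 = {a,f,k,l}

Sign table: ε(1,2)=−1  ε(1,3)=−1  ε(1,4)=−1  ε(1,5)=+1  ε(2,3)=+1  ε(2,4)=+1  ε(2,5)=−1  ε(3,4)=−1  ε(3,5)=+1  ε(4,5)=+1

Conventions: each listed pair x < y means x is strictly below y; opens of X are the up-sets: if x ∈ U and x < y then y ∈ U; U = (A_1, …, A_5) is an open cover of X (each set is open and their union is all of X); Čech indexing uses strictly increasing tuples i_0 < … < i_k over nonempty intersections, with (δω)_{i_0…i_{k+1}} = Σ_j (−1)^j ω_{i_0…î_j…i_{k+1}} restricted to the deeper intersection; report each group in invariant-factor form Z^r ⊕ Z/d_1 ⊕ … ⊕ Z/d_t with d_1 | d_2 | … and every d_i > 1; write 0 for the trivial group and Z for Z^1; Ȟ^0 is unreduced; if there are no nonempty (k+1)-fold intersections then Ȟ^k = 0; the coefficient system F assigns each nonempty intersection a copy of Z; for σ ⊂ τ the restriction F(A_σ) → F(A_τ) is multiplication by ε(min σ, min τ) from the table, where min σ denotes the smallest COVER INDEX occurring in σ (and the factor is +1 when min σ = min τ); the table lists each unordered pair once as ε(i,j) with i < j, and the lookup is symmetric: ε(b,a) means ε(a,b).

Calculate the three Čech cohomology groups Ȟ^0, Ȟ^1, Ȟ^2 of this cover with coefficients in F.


intersection data:
  A12={c} A15={k} A23={d} A34={b} A45={a}
C dims 5,5; δ0: rk 4, SNF 1^4
Ȟ^0 = (5 − 4) − 0 = 1, so Ȟ^0 ≅ Z
Ȟ^1 = (5 − 0) − 4 = 1, so Ȟ^1 ≅ Z
Ȟ^2 = (0 − 0) − 0 = 0, so Ȟ^2 ≅ 0

Ȟ^0(U;F) ≅ Z, Ȟ^1(U;F) ≅ Z, Ȟ^2(U;F) ≅ 0


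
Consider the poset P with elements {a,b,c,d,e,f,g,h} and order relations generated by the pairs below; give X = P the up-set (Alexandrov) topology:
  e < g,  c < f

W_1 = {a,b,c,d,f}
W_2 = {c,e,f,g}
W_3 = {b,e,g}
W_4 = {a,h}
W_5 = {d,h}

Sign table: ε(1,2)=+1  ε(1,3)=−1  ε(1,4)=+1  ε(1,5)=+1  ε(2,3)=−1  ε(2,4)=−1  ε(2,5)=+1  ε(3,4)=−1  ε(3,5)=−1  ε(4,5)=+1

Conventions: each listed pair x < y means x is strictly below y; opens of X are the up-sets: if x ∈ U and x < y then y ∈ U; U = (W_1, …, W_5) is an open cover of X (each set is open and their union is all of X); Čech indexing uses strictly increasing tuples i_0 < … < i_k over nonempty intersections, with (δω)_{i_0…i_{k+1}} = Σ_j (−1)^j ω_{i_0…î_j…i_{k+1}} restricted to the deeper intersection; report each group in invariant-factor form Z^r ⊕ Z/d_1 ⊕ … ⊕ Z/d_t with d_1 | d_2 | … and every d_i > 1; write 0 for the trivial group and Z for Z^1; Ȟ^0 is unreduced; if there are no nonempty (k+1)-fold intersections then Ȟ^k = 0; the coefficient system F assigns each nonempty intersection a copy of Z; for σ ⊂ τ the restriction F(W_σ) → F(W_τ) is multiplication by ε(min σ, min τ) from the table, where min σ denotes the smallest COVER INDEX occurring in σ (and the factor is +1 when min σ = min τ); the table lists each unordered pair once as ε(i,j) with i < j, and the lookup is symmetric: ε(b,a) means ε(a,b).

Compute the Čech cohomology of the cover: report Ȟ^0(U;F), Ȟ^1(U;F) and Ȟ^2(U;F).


cover nerve:
  W12={c,f} W13={b} W14={a} W15={d} W23={e,g} W45={h}
C dims 5,6; δ0: rk 4, SNF 1^4
Ȟ^0: (5−4)−0=1 ⇒ Z
Ȟ^1: (6−0)−4=2 ⇒ Z^2
Ȟ^2: (0−0)−0=0 ⇒ 0

Ȟ^0 ≅ Z; Ȟ^1 ≅ Z^2; Ȟ^2 ≅ 0


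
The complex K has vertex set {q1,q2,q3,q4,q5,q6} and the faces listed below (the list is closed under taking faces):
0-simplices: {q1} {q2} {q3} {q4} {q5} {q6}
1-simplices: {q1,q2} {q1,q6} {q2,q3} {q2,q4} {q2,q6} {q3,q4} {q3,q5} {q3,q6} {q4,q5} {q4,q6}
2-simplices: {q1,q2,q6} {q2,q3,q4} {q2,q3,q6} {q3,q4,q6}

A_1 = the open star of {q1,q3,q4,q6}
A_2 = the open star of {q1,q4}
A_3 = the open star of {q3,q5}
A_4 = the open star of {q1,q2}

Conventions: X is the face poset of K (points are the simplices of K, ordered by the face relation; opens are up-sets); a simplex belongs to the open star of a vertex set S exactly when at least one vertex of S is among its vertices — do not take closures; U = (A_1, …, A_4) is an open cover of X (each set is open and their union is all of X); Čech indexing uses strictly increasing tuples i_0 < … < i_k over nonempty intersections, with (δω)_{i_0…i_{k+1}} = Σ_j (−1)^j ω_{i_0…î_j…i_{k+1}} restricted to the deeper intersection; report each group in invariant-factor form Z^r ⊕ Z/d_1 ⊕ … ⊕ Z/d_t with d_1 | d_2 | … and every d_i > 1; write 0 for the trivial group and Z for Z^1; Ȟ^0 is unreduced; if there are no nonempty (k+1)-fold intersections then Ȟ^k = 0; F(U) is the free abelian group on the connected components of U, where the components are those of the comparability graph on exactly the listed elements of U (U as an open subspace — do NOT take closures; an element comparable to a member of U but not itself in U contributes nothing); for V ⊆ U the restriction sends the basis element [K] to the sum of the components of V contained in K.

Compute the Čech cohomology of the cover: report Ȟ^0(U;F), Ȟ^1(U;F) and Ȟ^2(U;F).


nerve simplices:
  A1={{q1},{q3},{q4},{q6},{q1,q2},{q1,q6},{q2,q3},{q2,q4},{q2,q6},{q3,q4},{q3,q5},{q3,q6},{q4,q5},{q4,q6},{q1,q2,q6},{q2,q3,q4},{q2,q3,q6},{q3,q4,q6}} A2={{q1},{q4},{q1,q2},{q1,q6},{q2,q4},{q3,q4},{q4,q5},{q4,q6},{q1,q2,q6},{q2,q3,q4},{q3,q4,q6}} A3={{q3},{q5},{q2,q3},{q3,q4},{q3,q5},{q3,q6},{q4,q5},{q2,q3,q4},{q2,q3,q6},{q3,q4,q6}} A4={{q1},{q2},{q1,q2},{q1,q6},{q2,q3},{q2,q4},{q2,q6},{q1,q2,q6},{q2,q3,q4},{q2,q3,q6}}
  A12={{q1},{q4},{q1,q2},{q1,q6},{q2,q4},{q3,q4},{q4,q5},{q4,q6},{q1,q2,q6},{q2,q3,q4},{q3,q4,q6}} A13={{q3},{q2,q3},{q3,q4},{q3,q5},{q3,q6},{q4,q5},{q2,q3,q4},{q2,q3,q6},{q3,q4,q6}} A14={{q1},{q1,q2},{q1,q6},{q2,q3},{q2,q4},{q2,q6},{q1,q2,q6},{q2,q3,q4},{q2,q3,q6}} A23={{q3,q4},{q4,q5},{q2,q3,q4},{q3,q4,q6}} A24={{q1},{q1,q2},{q1,q6},{q2,q4},{q1,q2,q6},{q2,q3,q4}} A34={{q2,q3},{q2,q3,q4},{q2,q3,q6}}
  A123={{q3,q4},{q4,q5},{q2,q3,q4},{q3,q4,q6}} A124={{q1},{q1,q2},{q1,q6},{q2,q4},{q1,q2,q6},{q2,q3,q4}} A134={{q2,q3},{q2,q3,q4},{q2,q3,q6}} A234={{q2,q3,q4}}
  A1234={{q2,q3,q4}}
components per intersection:
  A1: {{q1},{q3},{q4},{q6},{q1,q2},{q1,q6},{q2,q3},{q2,q4},{q2,q6},{q3,q4},{q3,q5},{q3,q6},{q4,q5},{q4,q6},{q1,q2,q6},{q2,q3,q4},{q2,q3,q6},{q3,q4,q6}}
  A2: {{q1},{q1,q2},{q1,q6},{q1,q2,q6}} {{q4},{q2,q4},{q3,q4},{q4,q5},{q4,q6},{q2,q3,q4},{q3,q4,q6}}
  A3: {{q3},{q5},{q2,q3},{q3,q4},{q3,q5},{q3,q6},{q4,q5},{q2,q3,q4},{q2,q3,q6},{q3,q4,q6}}
  A4: {{q1},{q2},{q1,q2},{q1,q6},{q2,q3},{q2,q4},{q2,q6},{q1,q2,q6},{q2,q3,q4},{q2,q3,q6}}
  A12: {{q1},{q1,q2},{q1,q6},{q1,q2,q6}} {{q4},{q2,q4},{q3,q4},{q4,q5},{q4,q6},{q2,q3,q4},{q3,q4,q6}}
  A13: {{q3},{q2,q3},{q3,q4},{q3,q5},{q3,q6},{q2,q3,q4},{q2,q3,q6},{q3,q4,q6}} {{q4,q5}}
  A14: {{q1},{q1,q2},{q1,q6},{q2,q3},{q2,q4},{q2,q6},{q1,q2,q6},{q2,q3,q4},{q2,q3,q6}}
  A23: {{q3,q4},{q2,q3,q4},{q3,q4,q6}} {{q4,q5}}
  A24: {{q1},{q1,q2},{q1,q6},{q1,q2,q6}} {{q2,q4},{q2,q3,q4}}
  A34: {{q2,q3},{q2,q3,q4},{q2,q3,q6}}
  A123: {{q3,q4},{q2,q3,q4},{q3,q4,q6}} {{q4,q5}}
  A124: {{q1},{q1,q2},{q1,q6},{q1,q2,q6}} {{q2,q4},{q2,q3,q4}}
  A134: {{q2,q3},{q2,q3,q4},{q2,q3,q6}}
  A234: {{q2,q3,q4}}
  A1234: {{q2,q3,q4}}
C dims 5,10,6,1; δ0: rk 4, SNF 1^4; δ1: rk 5, SNF 1^5; δ2: rk 1, SNF 1^1
degree 0: 5−4−0 = 1 → Ȟ^0 ≅ Z
degree 1: 10−5−4 = 1 → Ȟ^1 ≅ Z
degree 2: 6−1−5 = 0 → Ȟ^2 ≅ 0

Ȟ^0 ≅ Z,  Ȟ^1 ≅ Z,  Ȟ^2 ≅ 0


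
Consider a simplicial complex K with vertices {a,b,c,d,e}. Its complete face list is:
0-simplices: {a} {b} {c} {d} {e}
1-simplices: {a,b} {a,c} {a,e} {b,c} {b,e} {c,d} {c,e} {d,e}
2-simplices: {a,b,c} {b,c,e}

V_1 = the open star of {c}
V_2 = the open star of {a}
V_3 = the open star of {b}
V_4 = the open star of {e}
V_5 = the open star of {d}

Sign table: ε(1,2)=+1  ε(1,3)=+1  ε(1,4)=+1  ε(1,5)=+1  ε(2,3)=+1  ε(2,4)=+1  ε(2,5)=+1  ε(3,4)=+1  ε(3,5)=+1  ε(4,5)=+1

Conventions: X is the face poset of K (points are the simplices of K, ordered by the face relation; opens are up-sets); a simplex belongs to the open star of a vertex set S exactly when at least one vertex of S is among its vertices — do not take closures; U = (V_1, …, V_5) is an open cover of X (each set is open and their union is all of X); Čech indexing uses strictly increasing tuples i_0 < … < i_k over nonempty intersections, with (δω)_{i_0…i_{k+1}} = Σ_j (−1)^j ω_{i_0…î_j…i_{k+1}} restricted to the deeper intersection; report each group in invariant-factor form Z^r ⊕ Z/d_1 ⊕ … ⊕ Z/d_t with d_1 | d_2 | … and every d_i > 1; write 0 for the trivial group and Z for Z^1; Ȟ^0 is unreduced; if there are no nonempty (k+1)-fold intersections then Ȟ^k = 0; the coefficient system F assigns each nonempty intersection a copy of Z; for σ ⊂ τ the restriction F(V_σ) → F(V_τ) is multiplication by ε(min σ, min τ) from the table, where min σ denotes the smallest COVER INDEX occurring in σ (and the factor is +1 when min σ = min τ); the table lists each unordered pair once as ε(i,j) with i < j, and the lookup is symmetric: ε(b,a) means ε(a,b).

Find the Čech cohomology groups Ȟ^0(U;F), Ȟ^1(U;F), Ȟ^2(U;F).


nerve simplices:
  V1={{c},{a,c},{b,c},{c,d},{c,e},{a,b,c},{b,c,e}} V2={{a},{a,b},{a,c},{a,e},{a,b,c}} V3={{b},{a,b},{b,c},{b,e},{a,b,c},{b,c,e}} V4={{e},{a,e},{b,e},{c,e},{d,e},{b,c,e}} V5={{d},{c,d},{d,e}}
  V12={{a,c},{a,b,c}} V13={{b,c},{a,b,c},{b,c,e}} V14={{c,e},{b,c,e}} V15={{c,d}} V23={{a,b},{a,b,c}} V24={{a,e}} V34={{b,e},{b,c,e}} V45={{d,e}}
  V123={{a,b,c}} V134={{b,c,e}}
C dims 5,8,2; δ0: rk 4, SNF 1^4; δ1: rk 2, SNF 1^2
degree 0: 5−4−0 = 1 → Ȟ^0 ≅ Z
degree 1: 8−2−4 = 2 → Ȟ^1 ≅ Z^2
degree 2: 2−0−2 = 0 → Ȟ^2 ≅ 0

Ȟ^0 ≅ Z, Ȟ^1 ≅ Z^2 and Ȟ^2 ≅ 0


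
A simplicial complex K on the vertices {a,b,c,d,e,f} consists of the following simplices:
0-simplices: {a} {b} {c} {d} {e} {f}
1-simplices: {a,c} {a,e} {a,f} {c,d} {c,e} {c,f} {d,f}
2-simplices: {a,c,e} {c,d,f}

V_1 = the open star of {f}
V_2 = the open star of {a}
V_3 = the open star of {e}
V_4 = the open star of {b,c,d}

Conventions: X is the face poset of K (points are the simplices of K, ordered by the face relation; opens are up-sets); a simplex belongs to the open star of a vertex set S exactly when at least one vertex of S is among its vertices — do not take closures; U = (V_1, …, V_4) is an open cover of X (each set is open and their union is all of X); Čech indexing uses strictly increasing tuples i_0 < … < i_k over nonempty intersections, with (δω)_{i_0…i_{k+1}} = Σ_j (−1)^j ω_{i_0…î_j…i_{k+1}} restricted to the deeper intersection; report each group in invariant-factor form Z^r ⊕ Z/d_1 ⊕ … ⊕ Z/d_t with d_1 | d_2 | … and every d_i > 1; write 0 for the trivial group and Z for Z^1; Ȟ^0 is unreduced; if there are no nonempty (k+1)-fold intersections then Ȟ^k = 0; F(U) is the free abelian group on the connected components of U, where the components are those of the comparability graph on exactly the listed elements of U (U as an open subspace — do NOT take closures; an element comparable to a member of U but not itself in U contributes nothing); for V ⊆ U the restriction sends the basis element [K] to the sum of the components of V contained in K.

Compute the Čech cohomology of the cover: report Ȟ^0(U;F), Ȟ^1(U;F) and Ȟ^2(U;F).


cover nerve:
  V1={{f},{a,f},{c,f},{d,f},{c,d,f}} V2={{a},{a,c},{a,e},{a,f},{a,c,e}} V3={{e},{a,e},{c,e},{a,c,e}} V4={{b},{c},{d},{a,c},{c,d},{c,e},{c,f},{d,f},{a,c,e},{c,d,f}}
  V12={{a,f}} V14={{c,f},{d,f},{c,d,f}} V23={{a,e},{a,c,e}} V24={{a,c},{a,c,e}} V34={{c,e},{a,c,e}}
  V234={{a,c,e}}
components per intersection:
  V1: {{f},{a,f},{c,f},{d,f},{c,d,f}}
  V2: {{a},{a,c},{a,e},{a,f},{a,c,e}}
  V3: {{e},{a,e},{c,e},{a,c,e}}
  V4: {{b}} {{c},{d},{a,c},{c,d},{c,e},{c,f},{d,f},{a,c,e},{c,d,f}}
  V12: {{a,f}}
  V14: {{c,f},{d,f},{c,d,f}}
  V23: {{a,e},{a,c,e}}
  V24: {{a,c},{a,c,e}}
  V34: {{c,e},{a,c,e}}
  V234: {{a,c,e}}
C dims 5,5,1; δ0: rk 3, SNF 1^3; δ1: rk 1, SNF 1^1
Ȟ^0: (5−3)−0=2 ⇒ Z^2
Ȟ^1: (5−1)−3=1 ⇒ Z
Ȟ^2: (1−0)−1=0 ⇒ 0

Ȟ^0 = Z^2, Ȟ^1 = Z, Ȟ^2 = 0


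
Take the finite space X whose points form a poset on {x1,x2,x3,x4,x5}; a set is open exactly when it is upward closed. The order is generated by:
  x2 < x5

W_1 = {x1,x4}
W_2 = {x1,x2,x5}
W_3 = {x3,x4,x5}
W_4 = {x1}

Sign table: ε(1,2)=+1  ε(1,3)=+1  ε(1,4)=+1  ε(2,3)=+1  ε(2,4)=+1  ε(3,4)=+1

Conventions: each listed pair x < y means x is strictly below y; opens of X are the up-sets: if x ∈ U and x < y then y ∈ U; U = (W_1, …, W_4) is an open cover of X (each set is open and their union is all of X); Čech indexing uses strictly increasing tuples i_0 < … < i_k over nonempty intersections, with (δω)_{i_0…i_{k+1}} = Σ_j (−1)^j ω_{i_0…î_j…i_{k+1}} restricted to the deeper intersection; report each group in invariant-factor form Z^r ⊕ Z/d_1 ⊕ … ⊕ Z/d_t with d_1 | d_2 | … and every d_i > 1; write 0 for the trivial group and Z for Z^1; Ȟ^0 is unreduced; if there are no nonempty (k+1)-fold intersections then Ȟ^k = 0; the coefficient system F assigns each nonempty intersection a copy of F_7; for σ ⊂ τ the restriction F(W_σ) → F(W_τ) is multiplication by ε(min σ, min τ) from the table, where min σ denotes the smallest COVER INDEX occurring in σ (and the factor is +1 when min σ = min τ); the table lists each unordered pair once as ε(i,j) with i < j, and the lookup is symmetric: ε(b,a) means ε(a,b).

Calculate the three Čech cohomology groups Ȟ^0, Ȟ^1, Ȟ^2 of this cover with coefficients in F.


cover nerve:
  W12={x1} W13={x4} W14={x1} W23={x5} W24={x1}
  W124={x1}
C dims 4,5,1; δ0: rk_F7 3; δ1: rk_F7 1
Ȟ^0: (4−3)−0=1 ⇒ Z/7
Ȟ^1: (5−1)−3=1 ⇒ Z/7
Ȟ^2: (1−0)−1=0 ⇒ 0

Ȟ^0 ≅ Z/7,  Ȟ^1 ≅ Z/7,  Ȟ^2 ≅ 0


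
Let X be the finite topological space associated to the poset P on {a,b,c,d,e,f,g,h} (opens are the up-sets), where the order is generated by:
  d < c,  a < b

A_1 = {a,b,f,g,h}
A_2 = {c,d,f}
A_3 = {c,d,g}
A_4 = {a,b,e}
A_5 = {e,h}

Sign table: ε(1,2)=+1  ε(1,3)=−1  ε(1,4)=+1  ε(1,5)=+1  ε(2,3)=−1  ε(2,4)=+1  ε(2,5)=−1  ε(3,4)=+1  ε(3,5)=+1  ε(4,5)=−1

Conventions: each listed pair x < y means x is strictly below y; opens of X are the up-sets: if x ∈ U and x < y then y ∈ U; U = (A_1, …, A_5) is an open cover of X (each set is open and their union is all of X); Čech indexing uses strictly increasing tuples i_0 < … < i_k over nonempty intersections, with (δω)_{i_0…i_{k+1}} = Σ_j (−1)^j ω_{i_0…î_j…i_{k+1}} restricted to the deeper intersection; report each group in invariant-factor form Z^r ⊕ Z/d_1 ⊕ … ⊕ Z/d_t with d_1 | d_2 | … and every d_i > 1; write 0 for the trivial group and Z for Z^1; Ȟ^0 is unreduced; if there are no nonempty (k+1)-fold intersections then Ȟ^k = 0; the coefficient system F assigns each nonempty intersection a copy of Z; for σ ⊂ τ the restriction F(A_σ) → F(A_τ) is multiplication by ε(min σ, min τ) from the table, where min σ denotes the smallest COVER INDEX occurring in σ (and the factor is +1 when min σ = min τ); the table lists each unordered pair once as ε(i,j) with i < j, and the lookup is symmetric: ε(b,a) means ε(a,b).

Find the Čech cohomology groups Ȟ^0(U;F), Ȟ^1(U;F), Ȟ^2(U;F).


nonempty overlaps:
  A12={f} A13={g} A14={a,b} A15={h} A23={c,d} A45={e}
C dims 5,6; δ0: rk 5, SNF 1^4·2
degree 0: 5−5−0 = 0 → Ȟ^0 ≅ 0
degree 1: 6−0−5 = 1 plus torsion [2] → Ȟ^1 ≅ Z ⊕ Z/2
degree 2: 0−0−0 = 0 → Ȟ^2 ≅ 0

Ȟ^0(U;F) ≅ 0, Ȟ^1(U;F) ≅ Z ⊕ Z/2 and Ȟ^2(U;F) ≅ 0


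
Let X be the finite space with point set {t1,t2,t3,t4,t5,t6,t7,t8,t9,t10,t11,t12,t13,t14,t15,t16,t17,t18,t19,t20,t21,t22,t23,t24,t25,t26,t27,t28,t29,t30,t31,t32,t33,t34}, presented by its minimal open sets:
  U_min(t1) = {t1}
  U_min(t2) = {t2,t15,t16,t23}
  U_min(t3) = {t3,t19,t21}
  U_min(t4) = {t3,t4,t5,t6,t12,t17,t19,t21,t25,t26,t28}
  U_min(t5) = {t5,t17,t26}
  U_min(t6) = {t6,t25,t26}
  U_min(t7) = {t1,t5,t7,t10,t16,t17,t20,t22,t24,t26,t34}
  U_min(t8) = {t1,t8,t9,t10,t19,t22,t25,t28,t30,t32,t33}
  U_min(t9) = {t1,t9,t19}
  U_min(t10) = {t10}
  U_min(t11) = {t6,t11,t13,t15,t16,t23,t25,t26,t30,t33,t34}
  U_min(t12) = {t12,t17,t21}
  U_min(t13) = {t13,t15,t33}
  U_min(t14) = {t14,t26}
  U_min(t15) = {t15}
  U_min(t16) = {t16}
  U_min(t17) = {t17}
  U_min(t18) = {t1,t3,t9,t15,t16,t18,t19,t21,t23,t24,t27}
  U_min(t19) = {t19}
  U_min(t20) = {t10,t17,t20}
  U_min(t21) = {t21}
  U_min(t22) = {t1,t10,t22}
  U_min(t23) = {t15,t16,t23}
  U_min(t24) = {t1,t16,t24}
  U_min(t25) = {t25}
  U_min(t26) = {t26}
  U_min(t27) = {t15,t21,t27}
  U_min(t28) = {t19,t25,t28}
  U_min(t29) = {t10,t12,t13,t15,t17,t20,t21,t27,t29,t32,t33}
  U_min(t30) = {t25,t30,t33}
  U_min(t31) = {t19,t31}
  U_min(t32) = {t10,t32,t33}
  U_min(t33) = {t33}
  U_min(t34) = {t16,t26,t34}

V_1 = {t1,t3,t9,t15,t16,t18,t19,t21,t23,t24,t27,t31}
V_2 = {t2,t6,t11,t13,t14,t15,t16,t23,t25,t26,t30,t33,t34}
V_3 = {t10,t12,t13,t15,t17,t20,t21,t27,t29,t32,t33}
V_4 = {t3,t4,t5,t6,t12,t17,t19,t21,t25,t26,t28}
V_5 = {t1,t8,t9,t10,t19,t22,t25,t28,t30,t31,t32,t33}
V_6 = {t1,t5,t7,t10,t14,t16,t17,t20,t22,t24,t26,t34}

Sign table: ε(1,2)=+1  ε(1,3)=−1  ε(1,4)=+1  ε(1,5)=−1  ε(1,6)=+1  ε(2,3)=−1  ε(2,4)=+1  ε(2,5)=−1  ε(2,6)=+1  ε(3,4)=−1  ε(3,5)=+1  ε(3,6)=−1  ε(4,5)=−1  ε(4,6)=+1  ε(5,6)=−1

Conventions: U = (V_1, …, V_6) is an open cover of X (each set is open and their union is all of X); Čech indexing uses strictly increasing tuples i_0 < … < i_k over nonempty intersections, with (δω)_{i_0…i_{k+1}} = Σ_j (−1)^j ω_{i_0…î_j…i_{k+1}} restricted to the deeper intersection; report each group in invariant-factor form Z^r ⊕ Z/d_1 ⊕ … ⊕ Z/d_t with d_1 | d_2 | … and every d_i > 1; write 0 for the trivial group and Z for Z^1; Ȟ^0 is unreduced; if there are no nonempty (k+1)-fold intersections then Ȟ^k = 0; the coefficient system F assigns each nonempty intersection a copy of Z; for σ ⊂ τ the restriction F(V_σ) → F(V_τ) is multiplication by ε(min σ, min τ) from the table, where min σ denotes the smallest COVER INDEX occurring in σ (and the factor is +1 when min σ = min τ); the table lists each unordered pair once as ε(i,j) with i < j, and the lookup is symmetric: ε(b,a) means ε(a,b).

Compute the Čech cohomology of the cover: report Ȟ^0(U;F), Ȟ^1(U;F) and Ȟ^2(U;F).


Ȟ^0(U;F) ≅ Z, Ȟ^1(U;F) ≅ 0 and Ȟ^2(U;F) ≅ Z/2

nonempty intersections:
  V12={t15,t16,t23} V13={t15,t21,t27} V14={t3,t19,t21} V15={t1,t9,t19,t31} V16={t1,t16,t24} V23={t13,t15,t33} V24={t6,t25,t26} V25={t25,t30,t33} V26={t14,t16,t26,t34} V34={t12,t17,t21} V35={t10,t32,t33} V36={t10,t17,t20} V45={t19,t25,t28} V46={t5,t17,t26} V56={t1,t10,t22}
  V123={t15} V126={t16} V134={t21} V145={t19} V156={t1} V235={t33} V245={t25} V246={t26} V346={t17} V356={t10}
C dims 6,15,10; δ0: rk 5, SNF 1^5; δ1: rk 10, SNF 1^9·2
Ȟ^0: (6−5)−0=1 ⇒ Z
Ȟ^1: (15−10)−5=0 ⇒ 0
Ȟ^2: (10−0)−10=0 plus torsion [2] ⇒ Z/2


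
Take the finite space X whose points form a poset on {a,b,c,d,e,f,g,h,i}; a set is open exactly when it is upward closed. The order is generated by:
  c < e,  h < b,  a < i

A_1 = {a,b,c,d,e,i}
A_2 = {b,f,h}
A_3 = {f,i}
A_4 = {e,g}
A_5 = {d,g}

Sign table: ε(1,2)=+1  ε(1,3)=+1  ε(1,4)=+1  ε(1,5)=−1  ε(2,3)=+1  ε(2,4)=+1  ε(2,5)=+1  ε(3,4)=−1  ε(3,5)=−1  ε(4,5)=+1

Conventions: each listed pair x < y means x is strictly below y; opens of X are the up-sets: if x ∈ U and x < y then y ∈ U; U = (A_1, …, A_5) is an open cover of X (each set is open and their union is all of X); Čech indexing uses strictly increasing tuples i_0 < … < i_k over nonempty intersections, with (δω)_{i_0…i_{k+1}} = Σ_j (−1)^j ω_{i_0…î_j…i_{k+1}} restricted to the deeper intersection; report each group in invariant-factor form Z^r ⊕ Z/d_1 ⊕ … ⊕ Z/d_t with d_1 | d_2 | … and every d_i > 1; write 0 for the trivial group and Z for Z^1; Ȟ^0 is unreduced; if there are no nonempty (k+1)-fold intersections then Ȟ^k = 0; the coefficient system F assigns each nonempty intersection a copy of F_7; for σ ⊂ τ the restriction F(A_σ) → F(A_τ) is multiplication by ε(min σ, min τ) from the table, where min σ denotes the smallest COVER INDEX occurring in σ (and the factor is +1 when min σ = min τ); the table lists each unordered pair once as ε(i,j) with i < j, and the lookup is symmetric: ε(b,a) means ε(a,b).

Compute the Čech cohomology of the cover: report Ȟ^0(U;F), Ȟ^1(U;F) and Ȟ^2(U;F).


Ȟ^0 = 0,  Ȟ^1 = Z/7,  Ȟ^2 = 0

intersection data:
  A12={b} A13={i} A14={e} A15={d} A23={f} A45={g}
C dims 5,6; δ0: rk_F7 5
Ȟ^0 = (5 − 5) − 0 = 0, so Ȟ^0 ≅ 0
Ȟ^1 = (6 − 0) − 5 = 1, so Ȟ^1 ≅ Z/7
Ȟ^2 = (0 − 0) − 0 = 0, so Ȟ^2 ≅ 0
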